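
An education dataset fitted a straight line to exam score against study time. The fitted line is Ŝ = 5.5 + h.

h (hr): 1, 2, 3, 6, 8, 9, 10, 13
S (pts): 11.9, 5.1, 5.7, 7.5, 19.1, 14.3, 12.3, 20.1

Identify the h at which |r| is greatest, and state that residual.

h = 8, r = 5.6

h=1: Ŝ = 5.5 + 1 = 6.5; r = 11.9 − 6.5 = 5.4
h=2: Ŝ = 5.5 + 2 = 7.5; r = 5.1 − 7.5 = -2.4
h=3: Ŝ = 5.5 + 3 = 8.5; r = 5.7 − 8.5 = -2.8
h=6: Ŝ = 5.5 + 6 = 11.5; r = 7.5 − 11.5 = -4
h=8: Ŝ = 5.5 + 8 = 13.5; r = 19.1 − 13.5 = 5.6
h=9: Ŝ = 5.5 + 9 = 14.5; r = 14.3 − 14.5 = -0.2
h=10: Ŝ = 5.5 + 10 = 15.5; r = 12.3 − 15.5 = -3.2
h=13: Ŝ = 5.5 + 13 = 18.5; r = 20.1 − 18.5 = 1.6
Largest |r| is 5.6 at h = 8, residual 5.6.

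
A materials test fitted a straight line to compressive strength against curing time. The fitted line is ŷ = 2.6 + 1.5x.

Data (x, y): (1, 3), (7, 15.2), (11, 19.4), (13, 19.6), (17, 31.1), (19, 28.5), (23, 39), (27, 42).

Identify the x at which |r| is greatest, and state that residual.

x=1: ŷ = 2.6 + 1.5·1 = 4.1; r = 3 − 4.1 = -1.1
x=7: ŷ = 2.6 + 1.5·7 = 13.1; r = 15.2 − 13.1 = 2.1
x=11: ŷ = 2.6 + 1.5·11 = 19.1; r = 19.4 − 19.1 = 0.3
x=13: ŷ = 2.6 + 1.5·13 = 22.1; r = 19.6 − 22.1 = -2.5
x=17: ŷ = 2.6 + 1.5·17 = 28.1; r = 31.1 − 28.1 = 3
x=19: ŷ = 2.6 + 1.5·19 = 31.1; r = 28.5 − 31.1 = -2.6
x=23: ŷ = 2.6 + 1.5·23 = 37.1; r = 39 − 37.1 = 1.9
x=27: ŷ = 2.6 + 1.5·27 = 43.1; r = 42 − 43.1 = -1.1
Largest |r| is 3 at x = 17, residual 3.

x = 17, r = 3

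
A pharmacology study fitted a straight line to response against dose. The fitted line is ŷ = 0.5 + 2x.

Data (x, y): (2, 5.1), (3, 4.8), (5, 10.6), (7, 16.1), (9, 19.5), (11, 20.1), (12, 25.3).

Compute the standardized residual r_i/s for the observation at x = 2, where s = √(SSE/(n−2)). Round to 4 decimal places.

0.3690

x=2: ŷ = 0.5 + 2·2 = 4.5; r = 5.1 − 4.5 = 0.6
x=3: ŷ = 0.5 + 2·3 = 6.5; r = 4.8 − 6.5 = -1.7
x=5: ŷ = 0.5 + 2·5 = 10.5; r = 10.6 − 10.5 = 0.1
x=7: ŷ = 0.5 + 2·7 = 14.5; r = 16.1 − 14.5 = 1.6
x=9: ŷ = 0.5 + 2·9 = 18.5; r = 19.5 − 18.5 = 1
x=11: ŷ = 0.5 + 2·11 = 22.5; r = 20.1 − 22.5 = -2.4
x=12: ŷ = 0.5 + 2·12 = 24.5; r = 25.3 − 24.5 = 0.8
SSE = 0.36 + 2.89 + 0.01 + 2.56 + 1 + 5.76 + 0.64 = 13.22
s = √(13.22/5) = 1.62604
r/s = 0.6 / 1.62604 = 0.3690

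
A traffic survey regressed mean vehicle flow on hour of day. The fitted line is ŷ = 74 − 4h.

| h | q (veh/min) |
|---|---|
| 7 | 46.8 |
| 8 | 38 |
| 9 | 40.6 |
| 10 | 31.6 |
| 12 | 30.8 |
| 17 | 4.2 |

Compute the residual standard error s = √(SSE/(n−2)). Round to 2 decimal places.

s = 3.72

h=7: ŷ = 74 − 4·7 = 46; e = 46.8 − 46 = 0.8
h=8: ŷ = 74 − 4·8 = 42; e = 38 − 42 = -4
h=9: ŷ = 74 − 4·9 = 38; e = 40.6 − 38 = 2.6
h=10: ŷ = 74 − 4·10 = 34; e = 31.6 − 34 = -2.4
h=12: ŷ = 74 − 4·12 = 26; e = 30.8 − 26 = 4.8
h=17: ŷ = 74 − 4·17 = 6; e = 4.2 − 6 = -1.8
SSE = 0.64 + 16 + 6.76 + 5.76 + 23.04 + 3.24 = 55.44
s = √(55.44/4) = √13.86 ≈ 3.72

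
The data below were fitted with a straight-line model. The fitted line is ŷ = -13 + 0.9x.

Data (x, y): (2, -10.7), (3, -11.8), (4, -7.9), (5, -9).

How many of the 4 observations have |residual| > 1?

2

x=2: ŷ = -13 + 0.9·2 = -11.2; r = -10.7 − (-11.2) = 0.5
x=3: ŷ = -13 + 0.9·3 = -10.3; r = -11.8 − (-10.3) = -1.5
x=4: ŷ = -13 + 0.9·4 = -9.4; r = -7.9 − (-9.4) = 1.5
x=5: ŷ = -13 + 0.9·5 = -8.5; r = -9 − (-8.5) = -0.5
|r| > 1: x=3 (|r|=1.5), x=4 (|r|=1.5) → 2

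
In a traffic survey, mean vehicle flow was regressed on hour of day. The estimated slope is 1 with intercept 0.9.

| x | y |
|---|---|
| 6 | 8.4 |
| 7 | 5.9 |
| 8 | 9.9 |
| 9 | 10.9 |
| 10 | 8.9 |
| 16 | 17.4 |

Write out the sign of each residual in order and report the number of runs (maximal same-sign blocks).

x=6: ŷ = 0.9 + 6 = 6.9; r = 8.4 − 6.9 = 1.5
x=7: ŷ = 0.9 + 7 = 7.9; r = 5.9 − 7.9 = -2
x=8: ŷ = 0.9 + 8 = 8.9; r = 9.9 − 8.9 = 1
x=9: ŷ = 0.9 + 9 = 9.9; r = 10.9 − 9.9 = 1
x=10: ŷ = 0.9 + 10 = 10.9; r = 8.9 − 10.9 = -2
x=16: ŷ = 0.9 + 16 = 16.9; r = 17.4 − 16.9 = 0.5
Signs: + − + + − +
Runs: +×1, −×1, +×2, −×1, +×1 → 5

5 runs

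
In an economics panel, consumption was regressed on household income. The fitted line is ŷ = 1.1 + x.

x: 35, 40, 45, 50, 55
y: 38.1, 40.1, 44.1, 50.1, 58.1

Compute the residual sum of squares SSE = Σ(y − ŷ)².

SSE = 14

x=35: ŷ = 1.1 + 35 = 36.1; e = 38.1 − 36.1 = 2
x=40: ŷ = 1.1 + 40 = 41.1; e = 40.1 − 41.1 = -1
x=45: ŷ = 1.1 + 45 = 46.1; e = 44.1 − 46.1 = -2
x=50: ŷ = 1.1 + 50 = 51.1; e = 50.1 − 51.1 = -1
x=55: ŷ = 1.1 + 55 = 56.1; e = 58.1 − 56.1 = 2
SSE = 4 + 1 + 4 + 1 + 4 = 14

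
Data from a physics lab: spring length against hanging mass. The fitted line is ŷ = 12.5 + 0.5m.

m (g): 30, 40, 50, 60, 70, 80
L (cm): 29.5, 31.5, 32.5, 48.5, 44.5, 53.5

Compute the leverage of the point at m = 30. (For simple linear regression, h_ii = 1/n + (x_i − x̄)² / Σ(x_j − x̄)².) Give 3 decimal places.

h = 0.524

m̄ = (30 + 40 + 50 + 60 + 70 + 80)/6 = 55
Σ(m − m̄)² = 625 + 225 + 25 + 25 + 225 + 625 = 1750
h = 1/6 + (-25)²/1750 = 0.166667 + 0.357143 = 0.524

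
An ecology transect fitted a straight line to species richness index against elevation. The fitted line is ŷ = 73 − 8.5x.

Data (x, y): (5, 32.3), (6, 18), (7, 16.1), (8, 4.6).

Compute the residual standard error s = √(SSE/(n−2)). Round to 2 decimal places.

x=5: ŷ = 73 − 8.5·5 = 30.5; e = 32.3 − 30.5 = 1.8
x=6: ŷ = 73 − 8.5·6 = 22; e = 18 − 22 = -4
x=7: ŷ = 73 − 8.5·7 = 13.5; e = 16.1 − 13.5 = 2.6
x=8: ŷ = 73 − 8.5·8 = 5; e = 4.6 − 5 = -0.4
SSE = 3.24 + 16 + 6.76 + 0.16 = 26.16
s = √(26.16/2) = √13.08 ≈ 3.62

s = 3.62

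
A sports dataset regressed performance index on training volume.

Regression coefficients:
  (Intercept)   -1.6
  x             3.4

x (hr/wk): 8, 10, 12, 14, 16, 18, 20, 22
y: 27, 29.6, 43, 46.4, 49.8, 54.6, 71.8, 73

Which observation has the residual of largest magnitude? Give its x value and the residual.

x = 20, e = 5.4

x=8: ŷ = -1.6 + 3.4·8 = 25.6; e = 27 − 25.6 = 1.4
x=10: ŷ = -1.6 + 3.4·10 = 32.4; e = 29.6 − 32.4 = -2.8
x=12: ŷ = -1.6 + 3.4·12 = 39.2; e = 43 − 39.2 = 3.8
x=14: ŷ = -1.6 + 3.4·14 = 46; e = 46.4 − 46 = 0.4
x=16: ŷ = -1.6 + 3.4·16 = 52.8; e = 49.8 − 52.8 = -3
x=18: ŷ = -1.6 + 3.4·18 = 59.6; e = 54.6 − 59.6 = -5
x=20: ŷ = -1.6 + 3.4·20 = 66.4; e = 71.8 − 66.4 = 5.4
x=22: ŷ = -1.6 + 3.4·22 = 73.2; e = 73 − 73.2 = -0.2
Largest |e| is 5.4 at x = 20, residual 5.4.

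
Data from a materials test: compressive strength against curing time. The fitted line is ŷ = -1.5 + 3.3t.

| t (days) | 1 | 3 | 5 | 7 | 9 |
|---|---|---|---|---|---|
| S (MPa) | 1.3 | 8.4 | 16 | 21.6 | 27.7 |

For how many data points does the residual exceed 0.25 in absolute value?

3

t=1: ŷ = -1.5 + 3.3·1 = 1.8; e = 1.3 − 1.8 = -0.5
t=3: ŷ = -1.5 + 3.3·3 = 8.4; e = 8.4 − 8.4 = 0
t=5: ŷ = -1.5 + 3.3·5 = 15; e = 16 − 15 = 1
t=7: ŷ = -1.5 + 3.3·7 = 21.6; e = 21.6 − 21.6 = 0
t=9: ŷ = -1.5 + 3.3·9 = 28.2; e = 27.7 − 28.2 = -0.5
|e| > 0.25: t=1 (|e|=0.5), t=5 (|e|=1), t=9 (|e|=0.5) → 3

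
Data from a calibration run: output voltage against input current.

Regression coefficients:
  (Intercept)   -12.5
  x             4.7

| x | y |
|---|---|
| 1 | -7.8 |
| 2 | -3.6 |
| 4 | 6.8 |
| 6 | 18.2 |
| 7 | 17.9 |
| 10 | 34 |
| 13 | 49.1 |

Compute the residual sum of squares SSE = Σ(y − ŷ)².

SSE = 13.5

x=1: ŷ = -12.5 + 4.7·1 = -7.8; r = -7.8 − (-7.8) = 0
x=2: ŷ = -12.5 + 4.7·2 = -3.1; r = -3.6 − (-3.1) = -0.5
x=4: ŷ = -12.5 + 4.7·4 = 6.3; r = 6.8 − 6.3 = 0.5
x=6: ŷ = -12.5 + 4.7·6 = 15.7; r = 18.2 − 15.7 = 2.5
x=7: ŷ = -12.5 + 4.7·7 = 20.4; r = 17.9 − 20.4 = -2.5
x=10: ŷ = -12.5 + 4.7·10 = 34.5; r = 34 − 34.5 = -0.5
x=13: ŷ = -12.5 + 4.7·13 = 48.6; r = 49.1 − 48.6 = 0.5
SSE = 0 + 0.25 + 0.25 + 6.25 + 6.25 + 0.25 + 0.25 = 13.5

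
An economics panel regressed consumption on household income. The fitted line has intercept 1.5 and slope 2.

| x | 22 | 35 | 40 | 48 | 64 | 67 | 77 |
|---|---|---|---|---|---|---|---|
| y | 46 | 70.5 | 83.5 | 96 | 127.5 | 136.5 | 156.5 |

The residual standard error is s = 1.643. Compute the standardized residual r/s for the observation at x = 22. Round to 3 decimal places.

ŷ = 1.5 + 2·22 = 45.5
r = 46 − 45.5 = 0.5
r/s = 0.5 / 1.643 = 0.304

0.304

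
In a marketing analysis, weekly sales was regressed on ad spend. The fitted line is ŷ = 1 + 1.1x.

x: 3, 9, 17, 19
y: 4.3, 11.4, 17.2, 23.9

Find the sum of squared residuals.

x=3: ŷ = 1 + 1.1·3 = 4.3; e = 4.3 − 4.3 = 0
x=9: ŷ = 1 + 1.1·9 = 10.9; e = 11.4 − 10.9 = 0.5
x=17: ŷ = 1 + 1.1·17 = 19.7; e = 17.2 − 19.7 = -2.5
x=19: ŷ = 1 + 1.1·19 = 21.9; e = 23.9 − 21.9 = 2
SSE = 0 + 0.25 + 6.25 + 4 = 10.5

SSE = 10.5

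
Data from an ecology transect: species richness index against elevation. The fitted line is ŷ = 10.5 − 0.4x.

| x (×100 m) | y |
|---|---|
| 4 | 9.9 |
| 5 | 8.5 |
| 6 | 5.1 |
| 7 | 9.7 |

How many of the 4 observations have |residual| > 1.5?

x=4: ŷ = 10.5 − 0.4·4 = 8.9; r = 9.9 − 8.9 = 1
x=5: ŷ = 10.5 − 0.4·5 = 8.5; r = 8.5 − 8.5 = 0
x=6: ŷ = 10.5 − 0.4·6 = 8.1; r = 5.1 − 8.1 = -3
x=7: ŷ = 10.5 − 0.4·7 = 7.7; r = 9.7 − 7.7 = 2
|r| > 1.5: x=6 (|r|=3), x=7 (|r|=2) → 2

2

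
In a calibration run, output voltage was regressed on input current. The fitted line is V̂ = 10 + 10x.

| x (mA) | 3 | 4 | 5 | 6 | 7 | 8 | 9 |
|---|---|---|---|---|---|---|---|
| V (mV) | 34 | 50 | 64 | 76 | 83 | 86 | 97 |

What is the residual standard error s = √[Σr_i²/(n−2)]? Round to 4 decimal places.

s = 4.9396

x=3: V̂ = 10 + 10·3 = 40; r = 34 − 40 = -6
x=4: V̂ = 10 + 10·4 = 50; r = 50 − 50 = 0
x=5: V̂ = 10 + 10·5 = 60; r = 64 − 60 = 4
x=6: V̂ = 10 + 10·6 = 70; r = 76 − 70 = 6
x=7: V̂ = 10 + 10·7 = 80; r = 83 − 80 = 3
x=8: V̂ = 10 + 10·8 = 90; r = 86 − 90 = -4
x=9: V̂ = 10 + 10·9 = 100; r = 97 − 100 = -3
SSE = 36 + 0 + 16 + 36 + 9 + 16 + 9 = 122
s = √(122/5) = √24.4 ≈ 4.9396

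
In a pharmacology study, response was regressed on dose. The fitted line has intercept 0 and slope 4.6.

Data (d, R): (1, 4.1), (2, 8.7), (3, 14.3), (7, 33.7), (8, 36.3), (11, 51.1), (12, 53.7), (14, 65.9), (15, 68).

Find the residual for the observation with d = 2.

e = -0.5

ŷ = 4.6·2 = 9.2
e = 8.7 − 9.2 = -0.5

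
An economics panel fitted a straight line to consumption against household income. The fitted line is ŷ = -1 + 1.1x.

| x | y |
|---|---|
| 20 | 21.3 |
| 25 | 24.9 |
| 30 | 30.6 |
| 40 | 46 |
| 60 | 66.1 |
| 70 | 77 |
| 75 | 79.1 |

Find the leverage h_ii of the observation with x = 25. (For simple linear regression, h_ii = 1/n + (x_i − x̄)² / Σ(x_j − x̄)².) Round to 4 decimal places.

h = 0.2849

x̄ = (20 + 25 + 30 + 40 + 60 + 70 + 75)/7 = 45.7143
Σ(x − x̄)² = 661.224 + 429.082 + 246.939 + 32.6531 + 204.082 + 589.796 + 857.653 = 3021.43
h = 1/7 + (-20.7143)²/3021.43 = 0.142857 + 0.142013 = 0.2849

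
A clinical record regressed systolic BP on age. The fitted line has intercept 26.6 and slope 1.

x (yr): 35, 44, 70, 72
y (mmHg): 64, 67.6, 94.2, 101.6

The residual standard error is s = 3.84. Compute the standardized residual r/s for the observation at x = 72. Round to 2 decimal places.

ŷ = 26.6 + 72 = 98.6
r = 101.6 − 98.6 = 3
r/s = 3 / 3.84 = 0.78

0.78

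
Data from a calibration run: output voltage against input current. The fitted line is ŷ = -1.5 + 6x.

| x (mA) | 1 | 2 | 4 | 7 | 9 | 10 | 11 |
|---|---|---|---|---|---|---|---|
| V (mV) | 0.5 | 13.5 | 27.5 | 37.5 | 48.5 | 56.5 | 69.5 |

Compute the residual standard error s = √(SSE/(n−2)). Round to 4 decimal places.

x=1: ŷ = -1.5 + 6·1 = 4.5; r = 0.5 − 4.5 = -4
x=2: ŷ = -1.5 + 6·2 = 10.5; r = 13.5 − 10.5 = 3
x=4: ŷ = -1.5 + 6·4 = 22.5; r = 27.5 − 22.5 = 5
x=7: ŷ = -1.5 + 6·7 = 40.5; r = 37.5 − 40.5 = -3
x=9: ŷ = -1.5 + 6·9 = 52.5; r = 48.5 − 52.5 = -4
x=10: ŷ = -1.5 + 6·10 = 58.5; r = 56.5 − 58.5 = -2
x=11: ŷ = -1.5 + 6·11 = 64.5; r = 69.5 − 64.5 = 5
SSE = 16 + 9 + 25 + 9 + 16 + 4 + 25 = 104
s = √(104/5) = √20.8 ≈ 4.5607

s = 4.5607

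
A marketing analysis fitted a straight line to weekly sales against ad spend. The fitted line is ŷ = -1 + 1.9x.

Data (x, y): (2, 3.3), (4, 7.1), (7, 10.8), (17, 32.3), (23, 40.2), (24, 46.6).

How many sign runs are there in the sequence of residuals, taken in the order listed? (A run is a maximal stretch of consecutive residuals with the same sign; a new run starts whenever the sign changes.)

5 runs

x=2: ŷ = -1 + 1.9·2 = 2.8; e = 3.3 − 2.8 = 0.5
x=4: ŷ = -1 + 1.9·4 = 6.6; e = 7.1 − 6.6 = 0.5
x=7: ŷ = -1 + 1.9·7 = 12.3; e = 10.8 − 12.3 = -1.5
x=17: ŷ = -1 + 1.9·17 = 31.3; e = 32.3 − 31.3 = 1
x=23: ŷ = -1 + 1.9·23 = 42.7; e = 40.2 − 42.7 = -2.5
x=24: ŷ = -1 + 1.9·24 = 44.6; e = 46.6 − 44.6 = 2
Signs: + + − + − +
Runs: +×2, −×1, +×1, −×1, +×1 → 5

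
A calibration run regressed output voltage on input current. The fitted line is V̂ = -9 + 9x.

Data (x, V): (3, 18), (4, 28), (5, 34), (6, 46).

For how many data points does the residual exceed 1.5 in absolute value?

x=3: V̂ = -9 + 9·3 = 18; r = 18 − 18 = 0
x=4: V̂ = -9 + 9·4 = 27; r = 28 − 27 = 1
x=5: V̂ = -9 + 9·5 = 36; r = 34 − 36 = -2
x=6: V̂ = -9 + 9·6 = 45; r = 46 − 45 = 1
|r| > 1.5: x=5 (|r|=2) → 1

1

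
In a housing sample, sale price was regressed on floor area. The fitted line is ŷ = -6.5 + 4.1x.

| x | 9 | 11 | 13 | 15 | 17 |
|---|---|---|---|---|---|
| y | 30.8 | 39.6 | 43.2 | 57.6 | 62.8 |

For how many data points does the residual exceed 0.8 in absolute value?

x=9: ŷ = -6.5 + 4.1·9 = 30.4; e = 30.8 − 30.4 = 0.4
x=11: ŷ = -6.5 + 4.1·11 = 38.6; e = 39.6 − 38.6 = 1
x=13: ŷ = -6.5 + 4.1·13 = 46.8; e = 43.2 − 46.8 = -3.6
x=15: ŷ = -6.5 + 4.1·15 = 55; e = 57.6 − 55 = 2.6
x=17: ŷ = -6.5 + 4.1·17 = 63.2; e = 62.8 − 63.2 = -0.4
|e| > 0.8: x=11 (|e|=1), x=13 (|e|=3.6), x=15 (|e|=2.6) → 3

3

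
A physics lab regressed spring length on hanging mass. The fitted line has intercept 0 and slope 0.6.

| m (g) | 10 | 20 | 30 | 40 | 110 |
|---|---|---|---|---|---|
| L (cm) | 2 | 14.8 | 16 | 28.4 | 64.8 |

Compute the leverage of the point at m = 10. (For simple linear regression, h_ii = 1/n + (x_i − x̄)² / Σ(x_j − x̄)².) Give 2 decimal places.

h = 0.36

m̄ = (10 + 20 + 30 + 40 + 110)/5 = 42
Σ(m − m̄)² = 1024 + 484 + 144 + 4 + 4624 = 6280
h = 1/5 + (-32)²/6280 = 0.2 + 0.163057 = 0.36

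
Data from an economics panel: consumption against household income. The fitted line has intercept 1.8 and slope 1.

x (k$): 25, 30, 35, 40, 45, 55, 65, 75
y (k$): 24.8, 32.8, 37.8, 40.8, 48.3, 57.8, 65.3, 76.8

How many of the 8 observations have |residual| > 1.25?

3

x=25: ŷ = 1.8 + 25 = 26.8; r = 24.8 − 26.8 = -2
x=30: ŷ = 1.8 + 30 = 31.8; r = 32.8 − 31.8 = 1
x=35: ŷ = 1.8 + 35 = 36.8; r = 37.8 − 36.8 = 1
x=40: ŷ = 1.8 + 40 = 41.8; r = 40.8 − 41.8 = -1
x=45: ŷ = 1.8 + 45 = 46.8; r = 48.3 − 46.8 = 1.5
x=55: ŷ = 1.8 + 55 = 56.8; r = 57.8 − 56.8 = 1
x=65: ŷ = 1.8 + 65 = 66.8; r = 65.3 − 66.8 = -1.5
x=75: ŷ = 1.8 + 75 = 76.8; r = 76.8 − 76.8 = 0
|r| > 1.25: x=25 (|r|=2), x=45 (|r|=1.5), x=65 (|r|=1.5) → 3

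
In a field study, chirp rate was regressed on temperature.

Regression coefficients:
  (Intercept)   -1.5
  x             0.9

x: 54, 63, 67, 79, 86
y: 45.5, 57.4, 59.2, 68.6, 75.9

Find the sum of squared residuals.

x=54: ŷ = -1.5 + 0.9·54 = 47.1; e = 45.5 − 47.1 = -1.6
x=63: ŷ = -1.5 + 0.9·63 = 55.2; e = 57.4 − 55.2 = 2.2
x=67: ŷ = -1.5 + 0.9·67 = 58.8; e = 59.2 − 58.8 = 0.4
x=79: ŷ = -1.5 + 0.9·79 = 69.6; e = 68.6 − 69.6 = -1
x=86: ŷ = -1.5 + 0.9·86 = 75.9; e = 75.9 − 75.9 = 0
SSE = 2.56 + 4.84 + 0.16 + 1 + 0 = 8.56

SSE = 8.56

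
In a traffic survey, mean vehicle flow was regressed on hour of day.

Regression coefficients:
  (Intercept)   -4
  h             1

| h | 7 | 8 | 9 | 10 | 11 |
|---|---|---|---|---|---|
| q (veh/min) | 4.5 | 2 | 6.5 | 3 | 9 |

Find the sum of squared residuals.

SSE = 21.5

h=7: q̂ = -4 + 7 = 3; e = 4.5 − 3 = 1.5
h=8: q̂ = -4 + 8 = 4; e = 2 − 4 = -2
h=9: q̂ = -4 + 9 = 5; e = 6.5 − 5 = 1.5
h=10: q̂ = -4 + 10 = 6; e = 3 − 6 = -3
h=11: q̂ = -4 + 11 = 7; e = 9 − 7 = 2
SSE = 2.25 + 4 + 2.25 + 9 + 4 = 21.5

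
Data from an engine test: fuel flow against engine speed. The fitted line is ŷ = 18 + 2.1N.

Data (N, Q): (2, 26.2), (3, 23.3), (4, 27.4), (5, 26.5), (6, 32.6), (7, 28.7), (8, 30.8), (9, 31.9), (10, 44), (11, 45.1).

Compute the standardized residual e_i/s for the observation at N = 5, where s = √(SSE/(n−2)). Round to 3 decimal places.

-0.508

N=2: ŷ = 18 + 2.1·2 = 22.2; e = 26.2 − 22.2 = 4
N=3: ŷ = 18 + 2.1·3 = 24.3; e = 23.3 − 24.3 = -1
N=4: ŷ = 18 + 2.1·4 = 26.4; e = 27.4 − 26.4 = 1
N=5: ŷ = 18 + 2.1·5 = 28.5; e = 26.5 − 28.5 = -2
N=6: ŷ = 18 + 2.1·6 = 30.6; e = 32.6 − 30.6 = 2
N=7: ŷ = 18 + 2.1·7 = 32.7; e = 28.7 − 32.7 = -4
N=8: ŷ = 18 + 2.1·8 = 34.8; e = 30.8 − 34.8 = -4
N=9: ŷ = 18 + 2.1·9 = 36.9; e = 31.9 − 36.9 = -5
N=10: ŷ = 18 + 2.1·10 = 39; e = 44 − 39 = 5
N=11: ŷ = 18 + 2.1·11 = 41.1; e = 45.1 − 41.1 = 4
SSE = 16 + 1 + 1 + 4 + 4 + 16 + 16 + 25 + 25 + 16 = 124
s = √(124/8) = 3.937
e/s = -2 / 3.937 = -0.508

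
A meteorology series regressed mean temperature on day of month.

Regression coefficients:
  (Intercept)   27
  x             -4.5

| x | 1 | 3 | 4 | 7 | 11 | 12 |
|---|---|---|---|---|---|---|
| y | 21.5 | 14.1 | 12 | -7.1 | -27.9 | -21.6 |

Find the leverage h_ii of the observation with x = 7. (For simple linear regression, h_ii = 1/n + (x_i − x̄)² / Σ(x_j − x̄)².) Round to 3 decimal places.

x̄ = (1 + 3 + 4 + 7 + 11 + 12)/6 = 6.33333
Σ(x − x̄)² = 28.4444 + 11.1111 + 5.44444 + 0.444444 + 21.7778 + 32.1111 = 99.3333
h = 1/6 + (0.666667)²/99.3333 = 0.166667 + 0.00447427 = 0.171

h = 0.171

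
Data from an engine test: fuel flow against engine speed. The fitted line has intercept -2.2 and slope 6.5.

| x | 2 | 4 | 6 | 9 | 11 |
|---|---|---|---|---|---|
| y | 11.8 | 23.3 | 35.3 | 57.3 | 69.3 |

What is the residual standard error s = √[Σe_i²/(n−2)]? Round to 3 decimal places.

x=2: ŷ = -2.2 + 6.5·2 = 10.8; e = 11.8 − 10.8 = 1
x=4: ŷ = -2.2 + 6.5·4 = 23.8; e = 23.3 − 23.8 = -0.5
x=6: ŷ = -2.2 + 6.5·6 = 36.8; e = 35.3 − 36.8 = -1.5
x=9: ŷ = -2.2 + 6.5·9 = 56.3; e = 57.3 − 56.3 = 1
x=11: ŷ = -2.2 + 6.5·11 = 69.3; e = 69.3 − 69.3 = 0
SSE = 1 + 0.25 + 2.25 + 1 + 0 = 4.5
s = √(4.5/3) = √1.5 ≈ 1.225

s = 1.225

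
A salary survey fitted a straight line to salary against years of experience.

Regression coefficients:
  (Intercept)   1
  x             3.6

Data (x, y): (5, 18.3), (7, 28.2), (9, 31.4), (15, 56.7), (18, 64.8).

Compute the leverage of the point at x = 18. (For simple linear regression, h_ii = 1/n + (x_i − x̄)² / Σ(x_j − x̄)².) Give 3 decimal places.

h = 0.629

x̄ = (5 + 7 + 9 + 15 + 18)/5 = 10.8
Σ(x − x̄)² = 33.64 + 14.44 + 3.24 + 17.64 + 51.84 = 120.8
h = 1/5 + (7.2)²/120.8 = 0.2 + 0.429139 = 0.629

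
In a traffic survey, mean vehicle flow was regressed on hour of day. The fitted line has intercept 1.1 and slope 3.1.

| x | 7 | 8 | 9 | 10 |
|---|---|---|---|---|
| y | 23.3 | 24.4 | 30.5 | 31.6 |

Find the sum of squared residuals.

SSE = 5

x=7: ŷ = 1.1 + 3.1·7 = 22.8; e = 23.3 − 22.8 = 0.5
x=8: ŷ = 1.1 + 3.1·8 = 25.9; e = 24.4 − 25.9 = -1.5
x=9: ŷ = 1.1 + 3.1·9 = 29; e = 30.5 − 29 = 1.5
x=10: ŷ = 1.1 + 3.1·10 = 32.1; e = 31.6 − 32.1 = -0.5
SSE = 0.25 + 2.25 + 2.25 + 0.25 = 5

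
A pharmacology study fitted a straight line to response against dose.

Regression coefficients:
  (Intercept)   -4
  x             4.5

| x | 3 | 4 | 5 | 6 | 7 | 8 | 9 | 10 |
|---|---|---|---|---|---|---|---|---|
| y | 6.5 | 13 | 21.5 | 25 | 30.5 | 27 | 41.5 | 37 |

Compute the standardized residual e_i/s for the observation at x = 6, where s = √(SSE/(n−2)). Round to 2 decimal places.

x=3: ŷ = -4 + 4.5·3 = 9.5; e = 6.5 − 9.5 = -3
x=4: ŷ = -4 + 4.5·4 = 14; e = 13 − 14 = -1
x=5: ŷ = -4 + 4.5·5 = 18.5; e = 21.5 − 18.5 = 3
x=6: ŷ = -4 + 4.5·6 = 23; e = 25 − 23 = 2
x=7: ŷ = -4 + 4.5·7 = 27.5; e = 30.5 − 27.5 = 3
x=8: ŷ = -4 + 4.5·8 = 32; e = 27 − 32 = -5
x=9: ŷ = -4 + 4.5·9 = 36.5; e = 41.5 − 36.5 = 5
x=10: ŷ = -4 + 4.5·10 = 41; e = 37 − 41 = -4
SSE = 9 + 1 + 9 + 4 + 9 + 25 + 25 + 16 = 98
s = √(98/6) = 4.04145
e/s = 2 / 4.04145 = 0.49

0.49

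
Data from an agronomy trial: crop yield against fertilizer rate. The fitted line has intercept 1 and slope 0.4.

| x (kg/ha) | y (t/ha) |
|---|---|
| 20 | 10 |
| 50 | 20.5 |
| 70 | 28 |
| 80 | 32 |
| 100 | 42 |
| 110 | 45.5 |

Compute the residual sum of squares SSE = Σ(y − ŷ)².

SSE = 4.5

x=20: ŷ = 1 + 0.4·20 = 9; r = 10 − 9 = 1
x=50: ŷ = 1 + 0.4·50 = 21; r = 20.5 − 21 = -0.5
x=70: ŷ = 1 + 0.4·70 = 29; r = 28 − 29 = -1
x=80: ŷ = 1 + 0.4·80 = 33; r = 32 − 33 = -1
x=100: ŷ = 1 + 0.4·100 = 41; r = 42 − 41 = 1
x=110: ŷ = 1 + 0.4·110 = 45; r = 45.5 − 45 = 0.5
SSE = 1 + 0.25 + 1 + 1 + 1 + 0.25 = 4.5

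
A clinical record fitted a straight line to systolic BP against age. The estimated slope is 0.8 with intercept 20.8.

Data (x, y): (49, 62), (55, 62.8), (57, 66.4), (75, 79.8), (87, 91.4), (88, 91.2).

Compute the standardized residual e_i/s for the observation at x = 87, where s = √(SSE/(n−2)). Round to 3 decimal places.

x=49: ŷ = 20.8 + 0.8·49 = 60; e = 62 − 60 = 2
x=55: ŷ = 20.8 + 0.8·55 = 64.8; e = 62.8 − 64.8 = -2
x=57: ŷ = 20.8 + 0.8·57 = 66.4; e = 66.4 − 66.4 = 0
x=75: ŷ = 20.8 + 0.8·75 = 80.8; e = 79.8 − 80.8 = -1
x=87: ŷ = 20.8 + 0.8·87 = 90.4; e = 91.4 − 90.4 = 1
x=88: ŷ = 20.8 + 0.8·88 = 91.2; e = 91.2 − 91.2 = 0
SSE = 4 + 4 + 0 + 1 + 1 + 0 = 10
s = √(10/4) = 1.58114
e/s = 1 / 1.58114 = 0.632

0.632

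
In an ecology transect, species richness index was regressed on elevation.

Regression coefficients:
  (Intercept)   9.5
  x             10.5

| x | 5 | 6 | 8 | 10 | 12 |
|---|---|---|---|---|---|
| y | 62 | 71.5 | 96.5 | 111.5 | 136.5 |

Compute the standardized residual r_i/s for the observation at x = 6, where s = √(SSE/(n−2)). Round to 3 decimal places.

-0.387

x=5: ŷ = 9.5 + 10.5·5 = 62; r = 62 − 62 = 0
x=6: ŷ = 9.5 + 10.5·6 = 72.5; r = 71.5 − 72.5 = -1
x=8: ŷ = 9.5 + 10.5·8 = 93.5; r = 96.5 − 93.5 = 3
x=10: ŷ = 9.5 + 10.5·10 = 114.5; r = 111.5 − 114.5 = -3
x=12: ŷ = 9.5 + 10.5·12 = 135.5; r = 136.5 − 135.5 = 1
SSE = 0 + 1 + 9 + 9 + 1 = 20
s = √(20/3) = 2.58199
r/s = -1 / 2.58199 = -0.387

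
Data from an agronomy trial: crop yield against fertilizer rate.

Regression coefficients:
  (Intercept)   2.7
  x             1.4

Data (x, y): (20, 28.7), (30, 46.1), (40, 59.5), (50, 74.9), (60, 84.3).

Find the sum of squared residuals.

SSE = 17.2

x=20: ŷ = 2.7 + 1.4·20 = 30.7; e = 28.7 − 30.7 = -2
x=30: ŷ = 2.7 + 1.4·30 = 44.7; e = 46.1 − 44.7 = 1.4
x=40: ŷ = 2.7 + 1.4·40 = 58.7; e = 59.5 − 58.7 = 0.8
x=50: ŷ = 2.7 + 1.4·50 = 72.7; e = 74.9 − 72.7 = 2.2
x=60: ŷ = 2.7 + 1.4·60 = 86.7; e = 84.3 − 86.7 = -2.4
SSE = 4 + 1.96 + 0.64 + 4.84 + 5.76 = 17.2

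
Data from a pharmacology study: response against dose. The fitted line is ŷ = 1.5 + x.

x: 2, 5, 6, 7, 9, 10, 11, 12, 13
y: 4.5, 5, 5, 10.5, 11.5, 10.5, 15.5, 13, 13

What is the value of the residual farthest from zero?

x=2: ŷ = 1.5 + 2 = 3.5; r = 4.5 − 3.5 = 1
x=5: ŷ = 1.5 + 5 = 6.5; r = 5 − 6.5 = -1.5
x=6: ŷ = 1.5 + 6 = 7.5; r = 5 − 7.5 = -2.5
x=7: ŷ = 1.5 + 7 = 8.5; r = 10.5 − 8.5 = 2
x=9: ŷ = 1.5 + 9 = 10.5; r = 11.5 − 10.5 = 1
x=10: ŷ = 1.5 + 10 = 11.5; r = 10.5 − 11.5 = -1
x=11: ŷ = 1.5 + 11 = 12.5; r = 15.5 − 12.5 = 3
x=12: ŷ = 1.5 + 12 = 13.5; r = 13 − 13.5 = -0.5
x=13: ŷ = 1.5 + 13 = 14.5; r = 13 − 14.5 = -1.5
Largest |r| is 3 at x = 11, residual 3.

r = 3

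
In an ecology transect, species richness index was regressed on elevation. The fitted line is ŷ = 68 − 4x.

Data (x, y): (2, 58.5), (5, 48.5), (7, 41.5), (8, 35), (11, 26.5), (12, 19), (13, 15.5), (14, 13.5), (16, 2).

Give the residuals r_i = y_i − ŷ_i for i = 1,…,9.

x=2: ŷ = 68 − 4·2 = 60; r = 58.5 − 60 = -1.5
x=5: ŷ = 68 − 4·5 = 48; r = 48.5 − 48 = 0.5
x=7: ŷ = 68 − 4·7 = 40; r = 41.5 − 40 = 1.5
x=8: ŷ = 68 − 4·8 = 36; r = 35 − 36 = -1
x=11: ŷ = 68 − 4·11 = 24; r = 26.5 − 24 = 2.5
x=12: ŷ = 68 − 4·12 = 20; r = 19 − 20 = -1
x=13: ŷ = 68 − 4·13 = 16; r = 15.5 − 16 = -0.5
x=14: ŷ = 68 − 4·14 = 12; r = 13.5 − 12 = 1.5
x=16: ŷ = 68 − 4·16 = 4; r = 2 − 4 = -2

-1.5, 0.5, 1.5, -1, 2.5, -1, -0.5, 1.5, -2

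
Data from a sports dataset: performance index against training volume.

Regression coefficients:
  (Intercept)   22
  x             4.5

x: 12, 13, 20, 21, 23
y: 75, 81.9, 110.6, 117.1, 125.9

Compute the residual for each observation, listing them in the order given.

-1, 1.4, -1.4, 0.6, 0.4

x=12: ŷ = 22 + 4.5·12 = 76; r = 75 − 76 = -1
x=13: ŷ = 22 + 4.5·13 = 80.5; r = 81.9 − 80.5 = 1.4
x=20: ŷ = 22 + 4.5·20 = 112; r = 110.6 − 112 = -1.4
x=21: ŷ = 22 + 4.5·21 = 116.5; r = 117.1 − 116.5 = 0.6
x=23: ŷ = 22 + 4.5·23 = 125.5; r = 125.9 − 125.5 = 0.4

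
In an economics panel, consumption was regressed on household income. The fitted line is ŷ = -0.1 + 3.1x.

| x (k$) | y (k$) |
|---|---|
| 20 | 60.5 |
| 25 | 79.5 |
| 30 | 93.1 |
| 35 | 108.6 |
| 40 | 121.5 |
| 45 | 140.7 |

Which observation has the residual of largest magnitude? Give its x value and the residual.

x = 40, e = -2.4

x=20: ŷ = -0.1 + 3.1·20 = 61.9; e = 60.5 − 61.9 = -1.4
x=25: ŷ = -0.1 + 3.1·25 = 77.4; e = 79.5 − 77.4 = 2.1
x=30: ŷ = -0.1 + 3.1·30 = 92.9; e = 93.1 − 92.9 = 0.2
x=35: ŷ = -0.1 + 3.1·35 = 108.4; e = 108.6 − 108.4 = 0.2
x=40: ŷ = -0.1 + 3.1·40 = 123.9; e = 121.5 − 123.9 = -2.4
x=45: ŷ = -0.1 + 3.1·45 = 139.4; e = 140.7 − 139.4 = 1.3
Largest |e| is 2.4 at x = 40, residual -2.4.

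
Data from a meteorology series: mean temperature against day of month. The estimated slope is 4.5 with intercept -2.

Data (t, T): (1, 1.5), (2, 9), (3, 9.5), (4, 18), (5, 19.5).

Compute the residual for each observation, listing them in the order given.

-1, 2, -2, 2, -1

t=1: ŷ = -2 + 4.5·1 = 2.5; e = 1.5 − 2.5 = -1
t=2: ŷ = -2 + 4.5·2 = 7; e = 9 − 7 = 2
t=3: ŷ = -2 + 4.5·3 = 11.5; e = 9.5 − 11.5 = -2
t=4: ŷ = -2 + 4.5·4 = 16; e = 18 − 16 = 2
t=5: ŷ = -2 + 4.5·5 = 20.5; e = 19.5 − 20.5 = -1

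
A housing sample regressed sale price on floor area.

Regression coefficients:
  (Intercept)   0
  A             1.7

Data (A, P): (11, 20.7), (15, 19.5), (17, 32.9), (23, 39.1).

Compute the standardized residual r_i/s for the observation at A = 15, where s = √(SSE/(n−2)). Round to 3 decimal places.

A=11: P̂ = 1.7·11 = 18.7; r = 20.7 − 18.7 = 2
A=15: P̂ = 1.7·15 = 25.5; r = 19.5 − 25.5 = -6
A=17: P̂ = 1.7·17 = 28.9; r = 32.9 − 28.9 = 4
A=23: P̂ = 1.7·23 = 39.1; r = 39.1 − 39.1 = 0
SSE = 4 + 36 + 16 + 0 = 56
s = √(56/2) = 5.2915
r/s = -6 / 5.2915 = -1.134

-1.134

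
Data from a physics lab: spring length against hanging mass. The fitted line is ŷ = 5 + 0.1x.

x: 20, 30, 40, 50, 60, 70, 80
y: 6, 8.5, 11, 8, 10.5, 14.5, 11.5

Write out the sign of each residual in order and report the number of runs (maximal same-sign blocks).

5 runs

x=20: ŷ = 5 + 0.1·20 = 7; e = 6 − 7 = -1
x=30: ŷ = 5 + 0.1·30 = 8; e = 8.5 − 8 = 0.5
x=40: ŷ = 5 + 0.1·40 = 9; e = 11 − 9 = 2
x=50: ŷ = 5 + 0.1·50 = 10; e = 8 − 10 = -2
x=60: ŷ = 5 + 0.1·60 = 11; e = 10.5 − 11 = -0.5
x=70: ŷ = 5 + 0.1·70 = 12; e = 14.5 − 12 = 2.5
x=80: ŷ = 5 + 0.1·80 = 13; e = 11.5 − 13 = -1.5
Signs: − + + − − + −
Runs: −×1, +×2, −×2, +×1, −×1 → 5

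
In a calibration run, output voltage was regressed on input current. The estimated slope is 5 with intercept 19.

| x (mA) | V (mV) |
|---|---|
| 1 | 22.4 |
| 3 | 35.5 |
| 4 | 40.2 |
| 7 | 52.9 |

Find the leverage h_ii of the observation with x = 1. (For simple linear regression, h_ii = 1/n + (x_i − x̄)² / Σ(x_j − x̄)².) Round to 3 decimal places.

h = 0.653

x̄ = (1 + 3 + 4 + 7)/4 = 3.75
Σ(x − x̄)² = 7.5625 + 0.5625 + 0.0625 + 10.5625 = 18.75
h = 1/4 + (-2.75)²/18.75 = 0.25 + 0.403333 = 0.653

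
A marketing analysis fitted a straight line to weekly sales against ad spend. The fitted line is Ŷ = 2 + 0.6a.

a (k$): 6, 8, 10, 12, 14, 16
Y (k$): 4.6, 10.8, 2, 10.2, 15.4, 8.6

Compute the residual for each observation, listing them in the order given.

a=6: Ŷ = 2 + 0.6·6 = 5.6; r = 4.6 − 5.6 = -1
a=8: Ŷ = 2 + 0.6·8 = 6.8; r = 10.8 − 6.8 = 4
a=10: Ŷ = 2 + 0.6·10 = 8; r = 2 − 8 = -6
a=12: Ŷ = 2 + 0.6·12 = 9.2; r = 10.2 − 9.2 = 1
a=14: Ŷ = 2 + 0.6·14 = 10.4; r = 15.4 − 10.4 = 5
a=16: Ŷ = 2 + 0.6·16 = 11.6; r = 8.6 − 11.6 = -3

-1, 4, -6, 1, 5, -3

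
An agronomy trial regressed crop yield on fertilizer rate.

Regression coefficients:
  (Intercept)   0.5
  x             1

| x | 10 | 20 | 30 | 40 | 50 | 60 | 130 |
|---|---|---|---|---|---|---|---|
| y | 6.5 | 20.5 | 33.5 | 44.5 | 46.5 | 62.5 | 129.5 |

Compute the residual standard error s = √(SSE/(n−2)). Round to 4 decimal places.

s = 3.5214

x=10: ŷ = 0.5 + 10 = 10.5; r = 6.5 − 10.5 = -4
x=20: ŷ = 0.5 + 20 = 20.5; r = 20.5 − 20.5 = 0
x=30: ŷ = 0.5 + 30 = 30.5; r = 33.5 − 30.5 = 3
x=40: ŷ = 0.5 + 40 = 40.5; r = 44.5 − 40.5 = 4
x=50: ŷ = 0.5 + 50 = 50.5; r = 46.5 − 50.5 = -4
x=60: ŷ = 0.5 + 60 = 60.5; r = 62.5 − 60.5 = 2
x=130: ŷ = 0.5 + 130 = 130.5; r = 129.5 − 130.5 = -1
SSE = 16 + 0 + 9 + 16 + 16 + 4 + 1 = 62
s = √(62/5) = √12.4 ≈ 3.5214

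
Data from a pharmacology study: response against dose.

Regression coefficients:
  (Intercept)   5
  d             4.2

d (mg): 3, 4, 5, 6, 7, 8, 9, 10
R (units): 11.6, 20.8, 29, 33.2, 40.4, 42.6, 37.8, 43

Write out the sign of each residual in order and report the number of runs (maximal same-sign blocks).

d=3: ŷ = 5 + 4.2·3 = 17.6; e = 11.6 − 17.6 = -6
d=4: ŷ = 5 + 4.2·4 = 21.8; e = 20.8 − 21.8 = -1
d=5: ŷ = 5 + 4.2·5 = 26; e = 29 − 26 = 3
d=6: ŷ = 5 + 4.2·6 = 30.2; e = 33.2 − 30.2 = 3
d=7: ŷ = 5 + 4.2·7 = 34.4; e = 40.4 − 34.4 = 6
d=8: ŷ = 5 + 4.2·8 = 38.6; e = 42.6 − 38.6 = 4
d=9: ŷ = 5 + 4.2·9 = 42.8; e = 37.8 − 42.8 = -5
d=10: ŷ = 5 + 4.2·10 = 47; e = 43 − 47 = -4
Signs: − − + + + + − −
Runs: −×2, +×4, −×2 → 3

3 runs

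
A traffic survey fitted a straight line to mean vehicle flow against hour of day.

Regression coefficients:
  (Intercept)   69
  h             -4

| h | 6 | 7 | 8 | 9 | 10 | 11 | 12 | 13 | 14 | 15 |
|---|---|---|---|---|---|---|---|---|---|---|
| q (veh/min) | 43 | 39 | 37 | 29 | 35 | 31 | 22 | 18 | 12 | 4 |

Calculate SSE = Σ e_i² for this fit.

h=6: ŷ = 69 − 4·6 = 45; e = 43 − 45 = -2
h=7: ŷ = 69 − 4·7 = 41; e = 39 − 41 = -2
h=8: ŷ = 69 − 4·8 = 37; e = 37 − 37 = 0
h=9: ŷ = 69 − 4·9 = 33; e = 29 − 33 = -4
h=10: ŷ = 69 − 4·10 = 29; e = 35 − 29 = 6
h=11: ŷ = 69 − 4·11 = 25; e = 31 − 25 = 6
h=12: ŷ = 69 − 4·12 = 21; e = 22 − 21 = 1
h=13: ŷ = 69 − 4·13 = 17; e = 18 − 17 = 1
h=14: ŷ = 69 − 4·14 = 13; e = 12 − 13 = -1
h=15: ŷ = 69 − 4·15 = 9; e = 4 − 9 = -5
SSE = 4 + 4 + 0 + 16 + 36 + 36 + 1 + 1 + 1 + 25 = 124

SSE = 124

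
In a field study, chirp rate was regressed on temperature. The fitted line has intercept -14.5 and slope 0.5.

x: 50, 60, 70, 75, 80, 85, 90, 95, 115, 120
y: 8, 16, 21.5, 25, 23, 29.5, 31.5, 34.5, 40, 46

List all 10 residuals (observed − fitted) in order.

x=50: ŷ = -14.5 + 0.5·50 = 10.5; r = 8 − 10.5 = -2.5
x=60: ŷ = -14.5 + 0.5·60 = 15.5; r = 16 − 15.5 = 0.5
x=70: ŷ = -14.5 + 0.5·70 = 20.5; r = 21.5 − 20.5 = 1
x=75: ŷ = -14.5 + 0.5·75 = 23; r = 25 − 23 = 2
x=80: ŷ = -14.5 + 0.5·80 = 25.5; r = 23 − 25.5 = -2.5
x=85: ŷ = -14.5 + 0.5·85 = 28; r = 29.5 − 28 = 1.5
x=90: ŷ = -14.5 + 0.5·90 = 30.5; r = 31.5 − 30.5 = 1
x=95: ŷ = -14.5 + 0.5·95 = 33; r = 34.5 − 33 = 1.5
x=115: ŷ = -14.5 + 0.5·115 = 43; r = 40 − 43 = -3
x=120: ŷ = -14.5 + 0.5·120 = 45.5; r = 46 − 45.5 = 0.5

-2.5, 0.5, 1, 2, -2.5, 1.5, 1, 1.5, -3, 0.5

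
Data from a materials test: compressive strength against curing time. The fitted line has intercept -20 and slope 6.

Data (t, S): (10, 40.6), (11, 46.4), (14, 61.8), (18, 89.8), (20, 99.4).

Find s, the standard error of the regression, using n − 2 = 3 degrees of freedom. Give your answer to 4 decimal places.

t=10: Ŝ = -20 + 6·10 = 40; r = 40.6 − 40 = 0.6
t=11: Ŝ = -20 + 6·11 = 46; r = 46.4 − 46 = 0.4
t=14: Ŝ = -20 + 6·14 = 64; r = 61.8 − 64 = -2.2
t=18: Ŝ = -20 + 6·18 = 88; r = 89.8 − 88 = 1.8
t=20: Ŝ = -20 + 6·20 = 100; r = 99.4 − 100 = -0.6
SSE = 0.36 + 0.16 + 4.84 + 3.24 + 0.36 = 8.96
s = √(8.96/3) = √2.98667 ≈ 1.7282

s = 1.7282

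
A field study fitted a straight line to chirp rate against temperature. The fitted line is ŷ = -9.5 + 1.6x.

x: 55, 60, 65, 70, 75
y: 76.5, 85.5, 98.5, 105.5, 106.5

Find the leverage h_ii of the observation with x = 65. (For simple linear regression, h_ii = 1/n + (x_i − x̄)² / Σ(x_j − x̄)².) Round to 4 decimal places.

h = 0.2000

x̄ = (55 + 60 + 65 + 70 + 75)/5 = 65
Σ(x − x̄)² = 100 + 25 + 0 + 25 + 100 = 250
h = 1/5 + (0)²/250 = 0.2 + 0 = 0.2000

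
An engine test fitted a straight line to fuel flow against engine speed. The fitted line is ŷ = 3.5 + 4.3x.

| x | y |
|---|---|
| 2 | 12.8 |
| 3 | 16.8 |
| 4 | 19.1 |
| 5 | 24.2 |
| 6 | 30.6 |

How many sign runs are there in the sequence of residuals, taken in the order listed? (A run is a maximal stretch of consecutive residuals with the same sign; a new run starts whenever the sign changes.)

x=2: ŷ = 3.5 + 4.3·2 = 12.1; e = 12.8 − 12.1 = 0.7
x=3: ŷ = 3.5 + 4.3·3 = 16.4; e = 16.8 − 16.4 = 0.4
x=4: ŷ = 3.5 + 4.3·4 = 20.7; e = 19.1 − 20.7 = -1.6
x=5: ŷ = 3.5 + 4.3·5 = 25; e = 24.2 − 25 = -0.8
x=6: ŷ = 3.5 + 4.3·6 = 29.3; e = 30.6 − 29.3 = 1.3
Signs: + + − − +
Runs: +×2, −×2, +×1 → 3

3 runs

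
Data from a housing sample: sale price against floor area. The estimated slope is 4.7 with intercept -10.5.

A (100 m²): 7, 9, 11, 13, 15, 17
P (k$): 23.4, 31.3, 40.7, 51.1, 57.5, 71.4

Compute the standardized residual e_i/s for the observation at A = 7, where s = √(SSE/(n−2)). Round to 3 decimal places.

0.577

A=7: P̂ = -10.5 + 4.7·7 = 22.4; e = 23.4 − 22.4 = 1
A=9: P̂ = -10.5 + 4.7·9 = 31.8; e = 31.3 − 31.8 = -0.5
A=11: P̂ = -10.5 + 4.7·11 = 41.2; e = 40.7 − 41.2 = -0.5
A=13: P̂ = -10.5 + 4.7·13 = 50.6; e = 51.1 − 50.6 = 0.5
A=15: P̂ = -10.5 + 4.7·15 = 60; e = 57.5 − 60 = -2.5
A=17: P̂ = -10.5 + 4.7·17 = 69.4; e = 71.4 − 69.4 = 2
SSE = 1 + 0.25 + 0.25 + 0.25 + 6.25 + 4 = 12
s = √(12/4) = 1.73205
e/s = 1 / 1.73205 = 0.577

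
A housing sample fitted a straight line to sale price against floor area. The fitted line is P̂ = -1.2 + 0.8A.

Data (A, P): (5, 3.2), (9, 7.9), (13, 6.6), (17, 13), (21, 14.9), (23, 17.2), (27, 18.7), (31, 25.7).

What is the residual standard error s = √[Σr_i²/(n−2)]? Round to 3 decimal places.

A=5: P̂ = -1.2 + 0.8·5 = 2.8; r = 3.2 − 2.8 = 0.4
A=9: P̂ = -1.2 + 0.8·9 = 6; r = 7.9 − 6 = 1.9
A=13: P̂ = -1.2 + 0.8·13 = 9.2; r = 6.6 − 9.2 = -2.6
A=17: P̂ = -1.2 + 0.8·17 = 12.4; r = 13 − 12.4 = 0.6
A=21: P̂ = -1.2 + 0.8·21 = 15.6; r = 14.9 − 15.6 = -0.7
A=23: P̂ = -1.2 + 0.8·23 = 17.2; r = 17.2 − 17.2 = 0
A=27: P̂ = -1.2 + 0.8·27 = 20.4; r = 18.7 − 20.4 = -1.7
A=31: P̂ = -1.2 + 0.8·31 = 23.6; r = 25.7 − 23.6 = 2.1
SSE = 0.16 + 3.61 + 6.76 + 0.36 + 0.49 + 0 + 2.89 + 4.41 = 18.68
s = √(18.68/6) = √3.11333 ≈ 1.764

s = 1.764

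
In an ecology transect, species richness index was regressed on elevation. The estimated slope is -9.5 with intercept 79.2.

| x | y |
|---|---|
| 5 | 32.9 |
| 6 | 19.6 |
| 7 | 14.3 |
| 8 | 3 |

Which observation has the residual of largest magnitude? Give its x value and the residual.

x=5: ŷ = 79.2 − 9.5·5 = 31.7; r = 32.9 − 31.7 = 1.2
x=6: ŷ = 79.2 − 9.5·6 = 22.2; r = 19.6 − 22.2 = -2.6
x=7: ŷ = 79.2 − 9.5·7 = 12.7; r = 14.3 − 12.7 = 1.6
x=8: ŷ = 79.2 − 9.5·8 = 3.2; r = 3 − 3.2 = -0.2
Largest |r| is 2.6 at x = 6, residual -2.6.

x = 6, r = -2.6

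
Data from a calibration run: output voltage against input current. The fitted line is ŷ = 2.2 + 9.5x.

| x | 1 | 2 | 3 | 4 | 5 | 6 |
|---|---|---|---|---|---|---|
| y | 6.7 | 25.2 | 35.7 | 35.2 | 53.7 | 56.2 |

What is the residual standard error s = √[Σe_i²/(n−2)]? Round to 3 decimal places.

x=1: ŷ = 2.2 + 9.5·1 = 11.7; e = 6.7 − 11.7 = -5
x=2: ŷ = 2.2 + 9.5·2 = 21.2; e = 25.2 − 21.2 = 4
x=3: ŷ = 2.2 + 9.5·3 = 30.7; e = 35.7 − 30.7 = 5
x=4: ŷ = 2.2 + 9.5·4 = 40.2; e = 35.2 − 40.2 = -5
x=5: ŷ = 2.2 + 9.5·5 = 49.7; e = 53.7 − 49.7 = 4
x=6: ŷ = 2.2 + 9.5·6 = 59.2; e = 56.2 − 59.2 = -3
SSE = 25 + 16 + 25 + 25 + 16 + 9 = 116
s = √(116/4) = √29 ≈ 5.385

s = 5.385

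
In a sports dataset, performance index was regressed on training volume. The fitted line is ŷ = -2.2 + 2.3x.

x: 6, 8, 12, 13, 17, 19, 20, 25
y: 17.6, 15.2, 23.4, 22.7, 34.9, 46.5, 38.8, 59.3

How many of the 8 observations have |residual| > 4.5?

x=6: ŷ = -2.2 + 2.3·6 = 11.6; r = 17.6 − 11.6 = 6
x=8: ŷ = -2.2 + 2.3·8 = 16.2; r = 15.2 − 16.2 = -1
x=12: ŷ = -2.2 + 2.3·12 = 25.4; r = 23.4 − 25.4 = -2
x=13: ŷ = -2.2 + 2.3·13 = 27.7; r = 22.7 − 27.7 = -5
x=17: ŷ = -2.2 + 2.3·17 = 36.9; r = 34.9 − 36.9 = -2
x=19: ŷ = -2.2 + 2.3·19 = 41.5; r = 46.5 − 41.5 = 5
x=20: ŷ = -2.2 + 2.3·20 = 43.8; r = 38.8 − 43.8 = -5
x=25: ŷ = -2.2 + 2.3·25 = 55.3; r = 59.3 − 55.3 = 4
|r| > 4.5: x=6 (|r|=6), x=13 (|r|=5), x=19 (|r|=5), x=20 (|r|=5) → 4

4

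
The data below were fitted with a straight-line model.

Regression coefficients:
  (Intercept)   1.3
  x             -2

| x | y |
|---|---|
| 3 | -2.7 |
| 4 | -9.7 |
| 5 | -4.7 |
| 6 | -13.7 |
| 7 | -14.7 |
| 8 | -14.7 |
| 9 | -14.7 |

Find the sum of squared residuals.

SSE = 46

x=3: ŷ = 1.3 − 2·3 = -4.7; r = -2.7 − (-4.7) = 2
x=4: ŷ = 1.3 − 2·4 = -6.7; r = -9.7 − (-6.7) = -3
x=5: ŷ = 1.3 − 2·5 = -8.7; r = -4.7 − (-8.7) = 4
x=6: ŷ = 1.3 − 2·6 = -10.7; r = -13.7 − (-10.7) = -3
x=7: ŷ = 1.3 − 2·7 = -12.7; r = -14.7 − (-12.7) = -2
x=8: ŷ = 1.3 − 2·8 = -14.7; r = -14.7 − (-14.7) = 0
x=9: ŷ = 1.3 − 2·9 = -16.7; r = -14.7 − (-16.7) = 2
SSE = 4 + 9 + 16 + 9 + 4 + 0 + 4 = 46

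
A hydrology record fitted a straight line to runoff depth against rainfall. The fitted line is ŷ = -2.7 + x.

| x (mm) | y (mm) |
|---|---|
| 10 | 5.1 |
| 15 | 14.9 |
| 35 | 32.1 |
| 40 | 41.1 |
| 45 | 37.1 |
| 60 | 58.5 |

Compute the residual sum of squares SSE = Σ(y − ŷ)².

x=10: ŷ = -2.7 + 10 = 7.3; r = 5.1 − 7.3 = -2.2
x=15: ŷ = -2.7 + 15 = 12.3; r = 14.9 − 12.3 = 2.6
x=35: ŷ = -2.7 + 35 = 32.3; r = 32.1 − 32.3 = -0.2
x=40: ŷ = -2.7 + 40 = 37.3; r = 41.1 − 37.3 = 3.8
x=45: ŷ = -2.7 + 45 = 42.3; r = 37.1 − 42.3 = -5.2
x=60: ŷ = -2.7 + 60 = 57.3; r = 58.5 − 57.3 = 1.2
SSE = 4.84 + 6.76 + 0.04 + 14.44 + 27.04 + 1.44 = 54.56

SSE = 54.56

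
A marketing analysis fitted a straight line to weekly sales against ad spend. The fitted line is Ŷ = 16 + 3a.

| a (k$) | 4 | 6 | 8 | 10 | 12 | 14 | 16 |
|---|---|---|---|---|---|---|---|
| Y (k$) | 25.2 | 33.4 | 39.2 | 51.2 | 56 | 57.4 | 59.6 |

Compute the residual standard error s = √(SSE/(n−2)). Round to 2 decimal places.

s = 3.78

a=4: Ŷ = 16 + 3·4 = 28; e = 25.2 − 28 = -2.8
a=6: Ŷ = 16 + 3·6 = 34; e = 33.4 − 34 = -0.6
a=8: Ŷ = 16 + 3·8 = 40; e = 39.2 − 40 = -0.8
a=10: Ŷ = 16 + 3·10 = 46; e = 51.2 − 46 = 5.2
a=12: Ŷ = 16 + 3·12 = 52; e = 56 − 52 = 4
a=14: Ŷ = 16 + 3·14 = 58; e = 57.4 − 58 = -0.6
a=16: Ŷ = 16 + 3·16 = 64; e = 59.6 − 64 = -4.4
SSE = 7.84 + 0.36 + 0.64 + 27.04 + 16 + 0.36 + 19.36 = 71.6
s = √(71.6/5) = √14.32 ≈ 3.78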